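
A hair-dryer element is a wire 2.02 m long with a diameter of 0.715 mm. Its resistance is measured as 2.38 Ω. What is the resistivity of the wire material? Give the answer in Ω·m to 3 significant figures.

A = π(d/2)² = π(3.5750e-04 m)² = 4.015e-07 m²
ρ = RA/L = (2.38)(4.015e-07)/(2.02) = 4.73×10^-7 Ω·m

4.73×10^-7 Ω·m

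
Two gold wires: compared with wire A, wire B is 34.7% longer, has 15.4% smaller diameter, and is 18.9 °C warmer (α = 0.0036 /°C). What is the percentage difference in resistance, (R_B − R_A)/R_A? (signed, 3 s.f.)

R ∝ ρL/d² with ρ ∝ (1+αΔT), so R_B/R_A = (1 + 34.7/100) × (1 − 15.4/100)⁻² × (1 + 0.0036×18.9)
= 1.347 × 1.397 × 1.068 = 2.01
(R_B − R_A)/R_A = 2.01 − 1 = 101%

101%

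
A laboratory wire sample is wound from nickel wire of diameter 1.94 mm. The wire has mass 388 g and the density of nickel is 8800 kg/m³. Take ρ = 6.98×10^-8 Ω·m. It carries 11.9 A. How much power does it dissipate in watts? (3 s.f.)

49.9 W

A = π(d/2)² = π(9.7000e-04 m)² = 2.9559e-06 m²
L = m/(density·A) = 0.388/(8800×2.9559e-06) = 14.92 m
R = ρL/A = (6.98×10^-8)(14.92)/(2.9559e-06) = 0.3522 Ω
P = I²R = (11.9)² × 0.3522 = 49.9 W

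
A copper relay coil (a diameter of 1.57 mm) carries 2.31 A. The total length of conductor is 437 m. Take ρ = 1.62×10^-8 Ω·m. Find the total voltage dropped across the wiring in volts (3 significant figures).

A = π(d/2)² = π(7.8500e-04 m)² = 1.936e-06 m²
R = ρL/A = (1.62×10^-8)(437)/(1.936e-06) = 3.657 Ω
V = IR = 2.31 × 3.657 = 8.45 V

8.45 V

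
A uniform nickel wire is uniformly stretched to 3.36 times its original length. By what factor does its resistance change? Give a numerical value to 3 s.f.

11.3

Volume constant ⇒ A' = A/k with k = 3.36. R' = ρ(kL)/(A/k) = k²R.
Factor = 11.3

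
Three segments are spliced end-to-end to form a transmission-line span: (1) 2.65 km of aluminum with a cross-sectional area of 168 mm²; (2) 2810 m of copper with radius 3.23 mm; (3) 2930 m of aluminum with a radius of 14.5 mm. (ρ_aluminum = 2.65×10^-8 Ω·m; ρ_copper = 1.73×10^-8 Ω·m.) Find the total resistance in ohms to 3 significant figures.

Seg 1: A = 168 mm² = 1.680e-04 m²
R_1 = (2.65×10^-8)(2650)/(1.680e-04) = 0.418 Ω
Seg 2: A = πr² = π(3.2300e-03 m)² = 3.278e-05 m²
R_2 = (1.73×10^-8)(2810)/(3.278e-05) = 1.483 Ω
Seg 3: A = πr² = π(1.4500e-02 m)² = 6.605e-04 m²
R_3 = (2.65×10^-8)(2930)/(6.605e-04) = 0.1176 Ω
R_total = R_1 + R_2 + R_3 = 2.02 Ω

2.02 Ω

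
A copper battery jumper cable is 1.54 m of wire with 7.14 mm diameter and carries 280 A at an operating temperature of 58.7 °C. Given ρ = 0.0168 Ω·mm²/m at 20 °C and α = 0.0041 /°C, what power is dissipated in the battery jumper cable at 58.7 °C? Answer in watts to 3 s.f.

58.7 W

ρ = 0.0168 Ω·mm²/m = 1.68×10^-8 Ω·m
A = π(d/2)² = π(3.5700e-03 m)² = 4.004e-05 m²
R₍20₎ = ρL/A = (1.68×10^-8)(1.54)/(4.004e-05) = 6.462×10^-4 Ω
R₍58.7₎ = R₍20₎(1 + αΔT) = 6.462×10^-4 × (1 + 0.0041×38.7) = 7.487×10^-4 Ω
P = I²R = (280)² × 7.487×10^-4 = 58.7 W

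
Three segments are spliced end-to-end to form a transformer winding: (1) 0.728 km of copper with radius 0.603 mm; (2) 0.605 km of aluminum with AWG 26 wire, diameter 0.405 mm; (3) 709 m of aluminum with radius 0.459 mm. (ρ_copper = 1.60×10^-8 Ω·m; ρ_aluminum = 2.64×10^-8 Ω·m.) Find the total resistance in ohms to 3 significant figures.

Seg 1: A = πr² = π(6.0300e-04 m)² = 1.142e-06 m²
R_1 = (1.60×10^-8)(728)/(1.142e-06) = 10.2 Ω
Seg 2: A = π(0.405/2 mm)² = π(2.0250e-04 m)² = 1.288e-07 m²
R_2 = (2.64×10^-8)(605)/(1.288e-07) = 124 Ω
Seg 3: A = πr² = π(4.5900e-04 m)² = 6.619e-07 m²
R_3 = (2.64×10^-8)(709)/(6.619e-07) = 28.28 Ω
R_total = R_1 + R_2 + R_3 = 162 Ω

162 Ω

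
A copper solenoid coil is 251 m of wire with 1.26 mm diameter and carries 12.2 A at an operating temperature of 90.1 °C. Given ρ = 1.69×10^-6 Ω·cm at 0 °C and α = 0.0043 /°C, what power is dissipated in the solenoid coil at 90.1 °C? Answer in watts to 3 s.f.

ρ = 1.69×10^-6 Ω·cm = 1.69×10^-8 Ω·m
A = π(d/2)² = π(6.3000e-04 m)² = 1.247e-06 m²
R₍0₎ = ρL/A = (1.69×10^-8)(251)/(1.247e-06) = 3.402 Ω
R₍90.1₎ = R₍0₎(1 + αΔT) = 3.402 × (1 + 0.0043×90.1) = 4.72 Ω
P = I²R = (12.2)² × 4.72 = 703 W

703 W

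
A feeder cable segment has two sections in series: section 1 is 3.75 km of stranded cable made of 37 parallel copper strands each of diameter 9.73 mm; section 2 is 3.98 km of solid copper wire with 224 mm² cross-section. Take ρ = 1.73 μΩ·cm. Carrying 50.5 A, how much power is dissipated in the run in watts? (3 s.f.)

844 W

ρ = 1.73 μΩ·cm = 1.73×10^-8 Ω·m
Section 1: A_strand = π(4.8650e-03)² = 7.436e-05 m²; R₁ = ρL/(N·A_s) = (1.73×10^-8)(3750)/(37×7.436e-05) = 0.02358 Ω
Section 2: A = 224 mm² = 2.240e-04 m²
R₂ = (1.73×10^-8)(3980)/(2.240e-04) = 0.3074 Ω
R = R₁ + R₂ = 0.331 Ω
P = I²R = (50.5)² × 0.331 = 844 W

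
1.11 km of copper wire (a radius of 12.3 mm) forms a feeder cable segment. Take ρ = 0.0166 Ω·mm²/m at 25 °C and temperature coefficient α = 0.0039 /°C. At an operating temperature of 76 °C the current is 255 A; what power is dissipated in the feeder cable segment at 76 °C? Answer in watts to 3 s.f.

3020 W

ρ = 0.0166 Ω·mm²/m = 1.66×10^-8 Ω·m
A = πr² = π(1.2300e-02 m)² = 4.753e-04 m²
R₍25₎ = ρL/A = (1.66×10^-8)(1110)/(4.753e-04) = 0.03877 Ω
R₍76₎ = R₍25₎(1 + αΔT) = 0.03877 × (1 + 0.0039×51) = 0.04648 Ω
P = I²R = (255)² × 0.04648 = 3020 W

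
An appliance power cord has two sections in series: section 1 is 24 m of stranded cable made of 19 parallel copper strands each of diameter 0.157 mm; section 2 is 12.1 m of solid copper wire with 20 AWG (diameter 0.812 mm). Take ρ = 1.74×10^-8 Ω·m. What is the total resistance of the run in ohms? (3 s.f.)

1.54 Ω

Section 1: A_strand = π(7.8500e-05)² = 1.936e-08 m²; R₁ = ρL/(N·A_s) = (1.74×10^-8)(24)/(19×1.936e-08) = 1.135 Ω
Section 2: A = π(0.812/2 mm)² = π(4.0600e-04 m)² = 5.178e-07 m²
R₂ = (1.74×10^-8)(12.1)/(5.178e-07) = 0.4066 Ω
R = R₁ + R₂ = 1.54 Ω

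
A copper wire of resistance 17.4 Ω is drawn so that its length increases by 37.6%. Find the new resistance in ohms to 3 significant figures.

32.9 Ω

k = 1 + 37.6/100 = 1.376; volume constant ⇒ A' = A/k, so R' = k²R.
R' = 1.893 × 17.4 = 32.9 Ω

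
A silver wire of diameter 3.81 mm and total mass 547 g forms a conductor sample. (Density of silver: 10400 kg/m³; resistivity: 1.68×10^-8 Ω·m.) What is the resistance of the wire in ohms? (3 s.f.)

A = π(d/2)² = π(1.9050e-03 m)² = 1.1401e-05 m²
L = m/(density·A) = 0.547/(10400×1.1401e-05) = 4.613 m
R = ρL/A = (1.68×10^-8)(4.613)/(1.1401e-05) = 0.00680 Ω

0.00680 Ω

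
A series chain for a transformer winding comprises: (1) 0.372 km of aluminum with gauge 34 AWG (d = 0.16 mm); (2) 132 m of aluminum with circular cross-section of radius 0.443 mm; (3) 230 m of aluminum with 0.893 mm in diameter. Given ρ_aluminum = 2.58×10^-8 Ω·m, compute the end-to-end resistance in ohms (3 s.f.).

492 Ω

Seg 1: A = π(0.16/2 mm)² = π(8.0000e-05 m)² = 2.011e-08 m²
R_1 = (2.58×10^-8)(372)/(2.011e-08) = 477.3 Ω
Seg 2: A = πr² = π(4.4300e-04 m)² = 6.165e-07 m²
R_2 = (2.58×10^-8)(132)/(6.165e-07) = 5.524 Ω
Seg 3: A = π(d/2)² = π(4.4650e-04 m)² = 6.263e-07 m²
R_3 = (2.58×10^-8)(230)/(6.263e-07) = 9.474 Ω
R_total = R_1 + R_2 + R_3 = 492 Ω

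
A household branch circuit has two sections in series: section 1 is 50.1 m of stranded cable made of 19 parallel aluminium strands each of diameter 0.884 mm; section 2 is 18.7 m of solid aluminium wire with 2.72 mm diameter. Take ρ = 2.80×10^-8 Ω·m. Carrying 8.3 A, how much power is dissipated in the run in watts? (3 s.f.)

14.5 W

Section 1: A_strand = π(4.4200e-04)² = 6.138e-07 m²; R₁ = ρL/(N·A_s) = (2.80×10^-8)(50.1)/(19×6.138e-07) = 0.1203 Ω
Section 2: A = π(d/2)² = π(1.3600e-03 m)² = 5.811e-06 m²
R₂ = (2.80×10^-8)(18.7)/(5.811e-06) = 0.09011 Ω
R = R₁ + R₂ = 0.2104 Ω
P = I²R = (8.3)² × 0.2104 = 14.5 W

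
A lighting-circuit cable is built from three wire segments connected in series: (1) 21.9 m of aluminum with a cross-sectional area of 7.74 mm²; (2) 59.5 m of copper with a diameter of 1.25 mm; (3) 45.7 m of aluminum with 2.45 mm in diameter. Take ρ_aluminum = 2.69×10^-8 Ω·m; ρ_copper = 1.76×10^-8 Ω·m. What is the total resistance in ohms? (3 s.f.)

Seg 1: A = 7.74 mm² = 7.740e-06 m²
R_1 = (2.69×10^-8)(21.9)/(7.740e-06) = 0.07611 Ω
Seg 2: A = π(d/2)² = π(6.2500e-04 m)² = 1.227e-06 m²
R_2 = (1.76×10^-8)(59.5)/(1.227e-06) = 0.8533 Ω
Seg 3: A = π(d/2)² = π(1.2250e-03 m)² = 4.714e-06 m²
R_3 = (2.69×10^-8)(45.7)/(4.714e-06) = 0.2608 Ω
R_total = R_1 + R_2 + R_3 = 1.19 Ω

1.19 Ω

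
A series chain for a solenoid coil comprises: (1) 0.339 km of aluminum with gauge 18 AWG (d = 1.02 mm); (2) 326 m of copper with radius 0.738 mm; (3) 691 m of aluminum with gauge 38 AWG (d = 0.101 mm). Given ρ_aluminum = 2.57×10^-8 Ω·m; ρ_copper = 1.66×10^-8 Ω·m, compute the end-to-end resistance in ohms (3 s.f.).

2230 Ω

Seg 1: A = π(1.02/2 mm)² = π(5.1000e-04 m)² = 8.171e-07 m²
R_1 = (2.57×10^-8)(339)/(8.171e-07) = 10.66 Ω
Seg 2: A = πr² = π(7.3800e-04 m)² = 1.711e-06 m²
R_2 = (1.66×10^-8)(326)/(1.711e-06) = 3.163 Ω
Seg 3: A = π(0.101/2 mm)² = π(5.0500e-05 m)² = 8.012e-09 m²
R_3 = (2.57×10^-8)(691)/(8.012e-09) = 2217 Ω
R_total = R_1 + R_2 + R_3 = 2230 Ω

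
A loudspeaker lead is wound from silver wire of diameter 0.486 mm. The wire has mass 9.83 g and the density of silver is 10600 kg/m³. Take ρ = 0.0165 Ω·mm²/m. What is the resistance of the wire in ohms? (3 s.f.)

ρ = 0.0165 Ω·mm²/m = 1.65×10^-8 Ω·m
A = π(d/2)² = π(2.4300e-04 m)² = 1.8551e-07 m²
L = m/(density·A) = 0.00983/(10600×1.8551e-07) = 4.999 m
R = ρL/A = (1.65×10^-8)(4.999)/(1.8551e-07) = 0.445 Ω

0.445 Ω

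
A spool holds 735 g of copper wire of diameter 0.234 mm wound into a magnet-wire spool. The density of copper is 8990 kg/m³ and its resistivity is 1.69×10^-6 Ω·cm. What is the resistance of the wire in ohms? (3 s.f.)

ρ = 1.69×10^-6 Ω·cm = 1.69×10^-8 Ω·m
A = π(d/2)² = π(1.1700e-04 m)² = 4.3005e-08 m²
L = m/(density·A) = 0.735/(8990×4.3005e-08) = 1901 m
R = ρL/A = (1.69×10^-8)(1901)/(4.3005e-08) = 747 Ω

747 Ω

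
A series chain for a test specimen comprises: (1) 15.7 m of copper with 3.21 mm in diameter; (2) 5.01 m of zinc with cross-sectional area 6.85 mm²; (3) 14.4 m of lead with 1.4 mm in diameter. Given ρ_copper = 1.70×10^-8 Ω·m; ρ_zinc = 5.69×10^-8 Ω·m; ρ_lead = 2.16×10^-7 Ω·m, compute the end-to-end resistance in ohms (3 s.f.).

Seg 1: A = π(d/2)² = π(1.6050e-03 m)² = 8.093e-06 m²
R_1 = (1.70×10^-8)(15.7)/(8.093e-06) = 0.03298 Ω
Seg 2: A = 6.85 mm² = 6.850e-06 m²
R_2 = (5.69×10^-8)(5.01)/(6.850e-06) = 0.04162 Ω
Seg 3: A = π(d/2)² = π(7.0000e-04 m)² = 1.539e-06 m²
R_3 = (2.16×10^-7)(14.4)/(1.539e-06) = 2.021 Ω
R_total = R_1 + R_2 + R_3 = 2.10 Ω

2.10 Ω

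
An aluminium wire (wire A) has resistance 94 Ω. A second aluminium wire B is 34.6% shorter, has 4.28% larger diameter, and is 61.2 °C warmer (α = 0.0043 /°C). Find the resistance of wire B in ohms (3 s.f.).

71.4 Ω

R ∝ ρL/d² with ρ ∝ (1+αΔT), so R_B/R_A = (1 − 34.6/100) × (1 + 4.28/100)⁻² × (1 + 0.0043×61.2)
= 0.654 × 0.9196 × 1.263 = 0.7597
R_B = 0.7597 × 94 = 71.4 Ω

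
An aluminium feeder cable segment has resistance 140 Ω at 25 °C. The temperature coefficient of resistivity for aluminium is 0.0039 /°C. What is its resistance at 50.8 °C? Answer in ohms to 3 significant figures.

ΔT = 50.8 − 25 = 25.8 °C
R = R₀(1 + αΔT) = 140 × (1 + 0.0039×25.8) = 140 × 1.101 = 154 Ω

154 Ω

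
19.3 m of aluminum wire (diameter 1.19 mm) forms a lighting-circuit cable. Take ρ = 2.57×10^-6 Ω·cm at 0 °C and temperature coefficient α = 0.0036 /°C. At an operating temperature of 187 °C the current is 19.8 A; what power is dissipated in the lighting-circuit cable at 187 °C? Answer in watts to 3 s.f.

293 W

ρ = 2.57×10^-6 Ω·cm = 2.57×10^-8 Ω·m
A = π(d/2)² = π(5.9500e-04 m)² = 1.112e-06 m²
R₍0₎ = ρL/A = (2.57×10^-8)(19.3)/(1.112e-06) = 0.446 Ω
R₍187₎ = R₍0₎(1 + αΔT) = 0.446 × (1 + 0.0036×187) = 0.7462 Ω
P = I²R = (19.8)² × 0.7462 = 293 W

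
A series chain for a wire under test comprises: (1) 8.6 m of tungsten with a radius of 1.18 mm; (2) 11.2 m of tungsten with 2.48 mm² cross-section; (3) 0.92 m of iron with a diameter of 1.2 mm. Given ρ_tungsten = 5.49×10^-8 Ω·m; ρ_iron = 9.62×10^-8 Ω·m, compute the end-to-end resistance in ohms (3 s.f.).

Seg 1: A = πr² = π(1.1800e-03 m)² = 4.374e-06 m²
R_1 = (5.49×10^-8)(8.6)/(4.374e-06) = 0.1079 Ω
Seg 2: A = 2.48 mm² = 2.480e-06 m²
R_2 = (5.49×10^-8)(11.2)/(2.480e-06) = 0.2479 Ω
Seg 3: A = π(d/2)² = π(6.0000e-04 m)² = 1.131e-06 m²
R_3 = (9.62×10^-8)(0.92)/(1.131e-06) = 0.07825 Ω
R_total = R_1 + R_2 + R_3 = 0.434 Ω

0.434 Ω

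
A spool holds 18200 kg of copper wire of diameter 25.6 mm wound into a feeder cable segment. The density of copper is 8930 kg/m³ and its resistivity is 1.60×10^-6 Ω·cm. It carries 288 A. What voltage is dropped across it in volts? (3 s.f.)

ρ = 1.60×10^-6 Ω·cm = 1.60×10^-8 Ω·m
A = π(d/2)² = π(1.2800e-02 m)² = 5.1472e-04 m²
L = m/(density·A) = 18200/(8930×5.1472e-04) = 3960 m
R = ρL/A = (1.60×10^-8)(3960)/(5.1472e-04) = 0.1231 Ω
V = IR = 288 × 0.1231 = 35.4 V

35.4 V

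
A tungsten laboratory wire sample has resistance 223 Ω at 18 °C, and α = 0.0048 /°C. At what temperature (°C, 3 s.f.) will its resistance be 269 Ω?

61.0 °C

R = R₀(1 + α(T − T₀)) ⇒ T = T₀ + (R/R₀ − 1)/α
T = 18 + (269/223 − 1)/0.0048 = 18 + (0.2063)/0.0048 = 61.0 °C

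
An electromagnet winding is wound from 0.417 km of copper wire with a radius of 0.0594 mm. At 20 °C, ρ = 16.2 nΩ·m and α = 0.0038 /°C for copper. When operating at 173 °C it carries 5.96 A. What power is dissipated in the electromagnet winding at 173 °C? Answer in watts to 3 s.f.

ρ = 16.2 nΩ·m = 1.62×10^-8 Ω·m
A = πr² = π(5.9400e-05 m)² = 1.108e-08 m²
R₍20₎ = ρL/A = (1.62×10^-8)(417)/(1.108e-08) = 609.4 Ω
R₍173₎ = R₍20₎(1 + αΔT) = 609.4 × (1 + 0.0038×153) = 963.8 Ω
P = I²R = (5.96)² × 963.8 = 34200 W

34200 W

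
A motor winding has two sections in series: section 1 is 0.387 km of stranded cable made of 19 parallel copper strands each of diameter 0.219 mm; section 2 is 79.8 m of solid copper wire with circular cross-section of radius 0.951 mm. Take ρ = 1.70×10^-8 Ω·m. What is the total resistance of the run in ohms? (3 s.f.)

Section 1: A_strand = π(1.0950e-04)² = 3.767e-08 m²; R₁ = ρL/(N·A_s) = (1.70×10^-8)(387)/(19×3.767e-08) = 9.192 Ω
Section 2: A = πr² = π(9.5100e-04 m)² = 2.841e-06 m²
R₂ = (1.70×10^-8)(79.8)/(2.841e-06) = 0.4775 Ω
R = R₁ + R₂ = 9.67 Ω

9.67 Ω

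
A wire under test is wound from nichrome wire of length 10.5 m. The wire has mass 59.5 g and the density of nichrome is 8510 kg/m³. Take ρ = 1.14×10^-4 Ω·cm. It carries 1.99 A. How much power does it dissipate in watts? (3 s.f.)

ρ = 1.14×10^-4 Ω·cm = 1.14×10^-6 Ω·m
A = m/(density·L) = 0.0595/(8510×10.5) = 6.6588e-07 m²
R = ρL/A = (1.14×10^-6)(10.5)/(6.6588e-07) = 17.98 Ω
P = I²R = (1.99)² × 17.98 = 71.2 W

71.2 W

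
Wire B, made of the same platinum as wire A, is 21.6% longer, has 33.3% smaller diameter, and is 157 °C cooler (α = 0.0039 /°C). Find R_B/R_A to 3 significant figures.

1.06

R ∝ ρL/d² with ρ ∝ (1+αΔT), so R_B/R_A = (1 + 21.6/100) × (1 − 33.3/100)⁻² × (1 − 0.0039×157)
= 1.216 × 2.248 × 0.3877 = 1.06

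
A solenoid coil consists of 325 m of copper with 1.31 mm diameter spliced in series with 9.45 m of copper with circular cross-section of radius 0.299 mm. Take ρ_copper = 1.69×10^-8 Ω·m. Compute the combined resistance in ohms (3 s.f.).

Segment 1: A = π(d/2)² = π(6.5500e-04 m)² = 1.348e-06 m²
R₁ = ρL/A = (1.69×10^-8)(325)/(1.348e-06) = 4.075 Ω
Segment 2: A = πr² = π(2.9900e-04 m)² = 2.809e-07 m²
R₂ = (1.69×10^-8)(9.45)/(2.809e-07) = 0.5686 Ω
R = R₁ + R₂ = 4.64 Ω

4.64 Ω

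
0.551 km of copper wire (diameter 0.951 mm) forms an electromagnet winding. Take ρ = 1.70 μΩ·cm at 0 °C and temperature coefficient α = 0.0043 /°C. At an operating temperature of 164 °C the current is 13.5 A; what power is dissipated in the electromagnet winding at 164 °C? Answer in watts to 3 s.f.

4100 W

ρ = 1.70 μΩ·cm = 1.70×10^-8 Ω·m
A = π(d/2)² = π(4.7550e-04 m)² = 7.103e-07 m²
R₍0₎ = ρL/A = (1.70×10^-8)(551)/(7.103e-07) = 13.19 Ω
R₍164₎ = R₍0₎(1 + αΔT) = 13.19 × (1 + 0.0043×164) = 22.49 Ω
P = I²R = (13.5)² × 22.49 = 4100 W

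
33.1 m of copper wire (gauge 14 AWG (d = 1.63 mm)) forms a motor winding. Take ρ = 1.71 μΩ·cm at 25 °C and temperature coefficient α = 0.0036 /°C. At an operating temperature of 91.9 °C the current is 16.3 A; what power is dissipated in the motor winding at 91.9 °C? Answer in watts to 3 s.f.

89.4 W

ρ = 1.71 μΩ·cm = 1.71×10^-8 Ω·m
A = π(1.63/2 mm)² = π(8.1500e-04 m)² = 2.087e-06 m²
R₍25₎ = ρL/A = (1.71×10^-8)(33.1)/(2.087e-06) = 0.2712 Ω
R₍91.9₎ = R₍25₎(1 + αΔT) = 0.2712 × (1 + 0.0036×66.9) = 0.3366 Ω
P = I²R = (16.3)² × 0.3366 = 89.4 W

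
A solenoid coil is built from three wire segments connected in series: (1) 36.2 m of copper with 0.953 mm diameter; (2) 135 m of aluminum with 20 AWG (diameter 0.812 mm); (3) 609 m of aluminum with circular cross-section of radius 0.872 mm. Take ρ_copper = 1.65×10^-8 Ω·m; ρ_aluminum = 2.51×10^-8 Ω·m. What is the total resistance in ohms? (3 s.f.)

Seg 1: A = π(d/2)² = π(4.7650e-04 m)² = 7.133e-07 m²
R_1 = (1.65×10^-8)(36.2)/(7.133e-07) = 0.8374 Ω
Seg 2: A = π(0.812/2 mm)² = π(4.0600e-04 m)² = 5.178e-07 m²
R_2 = (2.51×10^-8)(135)/(5.178e-07) = 6.543 Ω
Seg 3: A = πr² = π(8.7200e-04 m)² = 2.389e-06 m²
R_3 = (2.51×10^-8)(609)/(2.389e-06) = 6.399 Ω
R_total = R_1 + R_2 + R_3 = 13.8 Ω

13.8 Ω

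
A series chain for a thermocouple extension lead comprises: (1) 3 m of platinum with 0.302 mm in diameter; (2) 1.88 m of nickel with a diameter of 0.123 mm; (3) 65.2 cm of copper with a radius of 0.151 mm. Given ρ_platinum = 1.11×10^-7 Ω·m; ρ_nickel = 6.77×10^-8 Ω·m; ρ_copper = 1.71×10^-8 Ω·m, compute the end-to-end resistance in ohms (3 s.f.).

15.5 Ω

Seg 1: A = π(d/2)² = π(1.5100e-04 m)² = 7.163e-08 m²
R_1 = (1.11×10^-7)(3)/(7.163e-08) = 4.649 Ω
Seg 2: A = π(d/2)² = π(6.1500e-05 m)² = 1.188e-08 m²
R_2 = (6.77×10^-8)(1.88)/(1.188e-08) = 10.71 Ω
Seg 3: A = πr² = π(1.5100e-04 m)² = 7.163e-08 m²
R_3 = (1.71×10^-8)(0.652)/(7.163e-08) = 0.1556 Ω
R_total = R_1 + R_2 + R_3 = 15.5 Ω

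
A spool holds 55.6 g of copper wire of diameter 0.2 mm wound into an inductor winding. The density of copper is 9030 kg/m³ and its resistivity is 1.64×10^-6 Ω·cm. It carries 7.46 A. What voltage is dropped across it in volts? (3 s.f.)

763 V

ρ = 1.64×10^-6 Ω·cm = 1.64×10^-8 Ω·m
A = π(d/2)² = π(1.0000e-04 m)² = 3.1416e-08 m²
L = m/(density·A) = 0.0556/(9030×3.1416e-08) = 196 m
R = ρL/A = (1.64×10^-8)(196)/(3.1416e-08) = 102.3 Ω
V = IR = 7.46 × 102.3 = 763 V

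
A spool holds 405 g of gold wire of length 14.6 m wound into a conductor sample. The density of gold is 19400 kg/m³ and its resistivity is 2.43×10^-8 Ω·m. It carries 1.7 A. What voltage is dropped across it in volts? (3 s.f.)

A = m/(density·L) = 0.405/(19400×14.6) = 1.4299e-06 m²
R = ρL/A = (2.43×10^-8)(14.6)/(1.4299e-06) = 0.2481 Ω
V = IR = 1.7 × 0.2481 = 0.422 V

0.422 V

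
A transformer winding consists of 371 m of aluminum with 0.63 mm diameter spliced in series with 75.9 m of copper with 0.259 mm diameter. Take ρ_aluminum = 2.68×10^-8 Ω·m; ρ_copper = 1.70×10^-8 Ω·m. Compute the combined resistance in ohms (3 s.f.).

56.4 Ω

Segment 1: A = π(d/2)² = π(3.1500e-04 m)² = 3.117e-07 m²
R₁ = ρL/A = (2.68×10^-8)(371)/(3.117e-07) = 31.9 Ω
Segment 2: A = π(d/2)² = π(1.2950e-04 m)² = 5.269e-08 m²
R₂ = (1.70×10^-8)(75.9)/(5.269e-08) = 24.49 Ω
R = R₁ + R₂ = 56.4 Ω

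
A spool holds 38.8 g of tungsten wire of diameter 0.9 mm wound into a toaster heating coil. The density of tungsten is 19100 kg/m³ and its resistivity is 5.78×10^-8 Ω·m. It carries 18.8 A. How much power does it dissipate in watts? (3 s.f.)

103 W

A = π(d/2)² = π(4.5000e-04 m)² = 6.3617e-07 m²
L = m/(density·A) = 0.0388/(19100×6.3617e-07) = 3.193 m
R = ρL/A = (5.78×10^-8)(3.193)/(6.3617e-07) = 0.2901 Ω
P = I²R = (18.8)² × 0.2901 = 103 W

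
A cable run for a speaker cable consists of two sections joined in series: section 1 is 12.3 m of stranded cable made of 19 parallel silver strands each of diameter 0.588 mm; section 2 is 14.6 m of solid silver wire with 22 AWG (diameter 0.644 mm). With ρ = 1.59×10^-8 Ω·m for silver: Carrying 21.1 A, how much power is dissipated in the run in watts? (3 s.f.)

334 W

Section 1: A_strand = π(2.9400e-04)² = 2.715e-07 m²; R₁ = ρL/(N·A_s) = (1.59×10^-8)(12.3)/(19×2.715e-07) = 0.03791 Ω
Section 2: A = π(0.644/2 mm)² = π(3.2200e-04 m)² = 3.257e-07 m²
R₂ = (1.59×10^-8)(14.6)/(3.257e-07) = 0.7127 Ω
R = R₁ + R₂ = 0.7506 Ω
P = I²R = (21.1)² × 0.7506 = 334 W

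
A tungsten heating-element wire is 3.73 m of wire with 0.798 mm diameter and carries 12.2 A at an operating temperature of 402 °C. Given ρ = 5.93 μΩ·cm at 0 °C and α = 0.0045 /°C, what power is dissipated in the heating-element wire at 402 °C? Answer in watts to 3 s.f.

185 W

ρ = 5.93 μΩ·cm = 5.93×10^-8 Ω·m
A = π(d/2)² = π(3.9900e-04 m)² = 5.001e-07 m²
R₍0₎ = ρL/A = (5.93×10^-8)(3.73)/(5.001e-07) = 0.4423 Ω
R₍402₎ = R₍0₎(1 + αΔT) = 0.4423 × (1 + 0.0045×402) = 1.242 Ω
P = I²R = (12.2)² × 1.242 = 185 W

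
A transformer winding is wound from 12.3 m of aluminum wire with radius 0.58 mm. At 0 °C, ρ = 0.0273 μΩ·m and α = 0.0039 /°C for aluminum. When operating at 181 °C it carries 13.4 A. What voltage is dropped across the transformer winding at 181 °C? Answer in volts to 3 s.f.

7.26 V

ρ = 0.0273 μΩ·m = 2.73×10^-8 Ω·m
A = πr² = π(5.8000e-04 m)² = 1.057e-06 m²
R₍0₎ = ρL/A = (2.73×10^-8)(12.3)/(1.057e-06) = 0.3177 Ω
R₍181₎ = R₍0₎(1 + αΔT) = 0.3177 × (1 + 0.0039×181) = 0.542 Ω
V = IR = 13.4 × 0.542 = 7.26 V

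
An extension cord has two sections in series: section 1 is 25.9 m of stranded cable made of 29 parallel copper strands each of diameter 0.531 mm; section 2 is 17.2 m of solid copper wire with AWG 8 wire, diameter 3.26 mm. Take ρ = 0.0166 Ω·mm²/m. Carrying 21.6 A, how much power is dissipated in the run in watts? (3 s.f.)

ρ = 0.0166 Ω·mm²/m = 1.66×10^-8 Ω·m
Section 1: A_strand = π(2.6550e-04)² = 2.215e-07 m²; R₁ = ρL/(N·A_s) = (1.66×10^-8)(25.9)/(29×2.215e-07) = 0.06695 Ω
Section 2: A = π(3.26/2 mm)² = π(1.6300e-03 m)² = 8.347e-06 m²
R₂ = (1.66×10^-8)(17.2)/(8.347e-06) = 0.03421 Ω
R = R₁ + R₂ = 0.1012 Ω
P = I²R = (21.6)² × 0.1012 = 47.2 W

47.2 W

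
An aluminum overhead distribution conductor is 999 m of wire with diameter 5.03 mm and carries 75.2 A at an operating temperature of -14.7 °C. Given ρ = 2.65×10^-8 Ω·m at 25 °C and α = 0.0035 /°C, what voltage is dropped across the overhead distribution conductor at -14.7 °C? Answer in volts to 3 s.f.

A = π(d/2)² = π(2.5150e-03 m)² = 1.987e-05 m²
R₍25₎ = ρL/A = (2.65×10^-8)(999)/(1.987e-05) = 1.332 Ω
R₍-14.7₎ = R₍25₎(1 + αΔT) = 1.332 × (1 + 0.0035×-39.7) = 1.147 Ω
V = IR = 75.2 × 1.147 = 86.3 V

86.3 V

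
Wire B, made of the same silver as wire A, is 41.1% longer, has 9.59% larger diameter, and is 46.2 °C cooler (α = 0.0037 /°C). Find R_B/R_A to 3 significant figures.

0.974

R ∝ ρL/d² with ρ ∝ (1+αΔT), so R_B/R_A = (1 + 41.1/100) × (1 + 9.59/100)⁻² × (1 − 0.0037×46.2)
= 1.411 × 0.8326 × 0.8291 = 0.974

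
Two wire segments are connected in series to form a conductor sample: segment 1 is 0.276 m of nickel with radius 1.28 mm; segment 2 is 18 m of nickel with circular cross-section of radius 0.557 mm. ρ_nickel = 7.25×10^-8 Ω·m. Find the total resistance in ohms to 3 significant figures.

1.34 Ω

Segment 1: A = πr² = π(1.2800e-03 m)² = 5.147e-06 m²
R₁ = ρL/A = (7.25×10^-8)(0.276)/(5.147e-06) = 0.003888 Ω
Segment 2: A = πr² = π(5.5700e-04 m)² = 9.747e-07 m²
R₂ = (7.25×10^-8)(18)/(9.747e-07) = 1.339 Ω
R = R₁ + R₂ = 1.34 Ω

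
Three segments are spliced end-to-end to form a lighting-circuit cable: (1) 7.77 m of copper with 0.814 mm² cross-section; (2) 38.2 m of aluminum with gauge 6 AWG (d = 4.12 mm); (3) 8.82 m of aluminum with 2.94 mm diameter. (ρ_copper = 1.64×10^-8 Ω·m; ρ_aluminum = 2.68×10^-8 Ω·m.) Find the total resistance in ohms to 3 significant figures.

Seg 1: A = 0.814 mm² = 8.140e-07 m²
R_1 = (1.64×10^-8)(7.77)/(8.140e-07) = 0.1565 Ω
Seg 2: A = π(4.12/2 mm)² = π(2.0600e-03 m)² = 1.333e-05 m²
R_2 = (2.68×10^-8)(38.2)/(1.333e-05) = 0.07679 Ω
Seg 3: A = π(d/2)² = π(1.4700e-03 m)² = 6.789e-06 m²
R_3 = (2.68×10^-8)(8.82)/(6.789e-06) = 0.03482 Ω
R_total = R_1 + R_2 + R_3 = 0.268 Ω

0.268 Ω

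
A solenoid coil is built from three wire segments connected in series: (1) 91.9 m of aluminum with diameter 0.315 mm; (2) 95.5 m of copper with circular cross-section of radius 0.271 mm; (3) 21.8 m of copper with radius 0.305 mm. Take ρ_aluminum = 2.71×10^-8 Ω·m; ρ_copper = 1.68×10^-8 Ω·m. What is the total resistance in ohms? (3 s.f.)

40.2 Ω

Seg 1: A = π(d/2)² = π(1.5750e-04 m)² = 7.793e-08 m²
R_1 = (2.71×10^-8)(91.9)/(7.793e-08) = 31.96 Ω
Seg 2: A = πr² = π(2.7100e-04 m)² = 2.307e-07 m²
R_2 = (1.68×10^-8)(95.5)/(2.307e-07) = 6.954 Ω
Seg 3: A = πr² = π(3.0500e-04 m)² = 2.922e-07 m²
R_3 = (1.68×10^-8)(21.8)/(2.922e-07) = 1.253 Ω
R_total = R_1 + R_2 + R_3 = 40.2 Ω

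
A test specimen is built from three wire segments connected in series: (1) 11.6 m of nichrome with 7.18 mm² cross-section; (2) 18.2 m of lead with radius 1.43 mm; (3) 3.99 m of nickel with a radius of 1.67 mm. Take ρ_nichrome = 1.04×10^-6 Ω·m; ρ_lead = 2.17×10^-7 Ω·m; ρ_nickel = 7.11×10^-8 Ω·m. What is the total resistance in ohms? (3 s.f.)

Seg 1: A = 7.18 mm² = 7.180e-06 m²
R_1 = (1.04×10^-6)(11.6)/(7.180e-06) = 1.68 Ω
Seg 2: A = πr² = π(1.4300e-03 m)² = 6.424e-06 m²
R_2 = (2.17×10^-7)(18.2)/(6.424e-06) = 0.6148 Ω
Seg 3: A = πr² = π(1.6700e-03 m)² = 8.762e-06 m²
R_3 = (7.11×10^-8)(3.99)/(8.762e-06) = 0.03238 Ω
R_total = R_1 + R_2 + R_3 = 2.33 Ω

2.33 Ω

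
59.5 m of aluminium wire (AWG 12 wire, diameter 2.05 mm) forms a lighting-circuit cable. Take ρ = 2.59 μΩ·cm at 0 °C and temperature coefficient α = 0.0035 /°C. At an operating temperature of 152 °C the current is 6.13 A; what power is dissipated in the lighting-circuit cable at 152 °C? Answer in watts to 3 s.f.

ρ = 2.59 μΩ·cm = 2.59×10^-8 Ω·m
A = π(2.05/2 mm)² = π(1.0250e-03 m)² = 3.301e-06 m²
R₍0₎ = ρL/A = (2.59×10^-8)(59.5)/(3.301e-06) = 0.4669 Ω
R₍152₎ = R₍0₎(1 + αΔT) = 0.4669 × (1 + 0.0035×152) = 0.7153 Ω
P = I²R = (6.13)² × 0.7153 = 26.9 W

26.9 W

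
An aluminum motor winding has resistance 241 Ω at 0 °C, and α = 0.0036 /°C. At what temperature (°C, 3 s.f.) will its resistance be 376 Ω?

156 °C

R = R₀(1 + α(T − T₀)) ⇒ T = T₀ + (R/R₀ − 1)/α
T = 0 + (376/241 − 1)/0.0036 = 0 + (0.5602)/0.0036 = 156 °C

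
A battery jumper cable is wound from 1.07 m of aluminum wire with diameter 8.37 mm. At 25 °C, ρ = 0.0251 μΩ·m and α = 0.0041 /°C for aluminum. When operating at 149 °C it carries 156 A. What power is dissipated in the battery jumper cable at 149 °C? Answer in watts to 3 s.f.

17.9 W

ρ = 0.0251 μΩ·m = 2.51×10^-8 Ω·m
A = π(d/2)² = π(4.1850e-03 m)² = 5.502e-05 m²
R₍25₎ = ρL/A = (2.51×10^-8)(1.07)/(5.502e-05) = 4.881×10^-4 Ω
R₍149₎ = R₍25₎(1 + αΔT) = 4.881×10^-4 × (1 + 0.0041×124) = 7.363×10^-4 Ω
P = I²R = (156)² × 7.363×10^-4 = 17.9 W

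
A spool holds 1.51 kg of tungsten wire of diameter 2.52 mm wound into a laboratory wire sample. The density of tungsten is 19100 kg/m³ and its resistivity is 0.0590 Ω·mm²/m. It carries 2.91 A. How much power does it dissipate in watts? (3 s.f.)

ρ = 0.0590 Ω·mm²/m = 5.90×10^-8 Ω·m
A = π(d/2)² = π(1.2600e-03 m)² = 4.9876e-06 m²
L = m/(density·A) = 1.51/(19100×4.9876e-06) = 15.85 m
R = ρL/A = (5.90×10^-8)(15.85)/(4.9876e-06) = 0.1875 Ω
P = I²R = (2.91)² × 0.1875 = 1.59 W

1.59 W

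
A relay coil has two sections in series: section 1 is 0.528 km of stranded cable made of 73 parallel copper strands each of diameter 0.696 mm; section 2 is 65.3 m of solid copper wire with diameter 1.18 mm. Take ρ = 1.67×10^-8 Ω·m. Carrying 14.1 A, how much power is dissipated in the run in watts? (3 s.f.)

261 W

Section 1: A_strand = π(3.4800e-04)² = 3.805e-07 m²; R₁ = ρL/(N·A_s) = (1.67×10^-8)(528)/(73×3.805e-07) = 0.3175 Ω
Section 2: A = π(d/2)² = π(5.9000e-04 m)² = 1.094e-06 m²
R₂ = (1.67×10^-8)(65.3)/(1.094e-06) = 0.9972 Ω
R = R₁ + R₂ = 1.315 Ω
P = I²R = (14.1)² × 1.315 = 261 W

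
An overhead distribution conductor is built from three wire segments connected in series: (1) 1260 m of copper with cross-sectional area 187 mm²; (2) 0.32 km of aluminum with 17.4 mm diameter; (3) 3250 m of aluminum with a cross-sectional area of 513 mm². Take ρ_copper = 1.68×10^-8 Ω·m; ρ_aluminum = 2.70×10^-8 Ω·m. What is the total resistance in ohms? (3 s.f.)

0.321 Ω

Seg 1: A = 187 mm² = 1.870e-04 m²
R_1 = (1.68×10^-8)(1260)/(1.870e-04) = 0.1132 Ω
Seg 2: A = π(d/2)² = π(8.7000e-03 m)² = 2.378e-04 m²
R_2 = (2.70×10^-8)(320)/(2.378e-04) = 0.03634 Ω
Seg 3: A = 513 mm² = 5.130e-04 m²
R_3 = (2.70×10^-8)(3250)/(5.130e-04) = 0.1711 Ω
R_total = R_1 + R_2 + R_3 = 0.321 Ω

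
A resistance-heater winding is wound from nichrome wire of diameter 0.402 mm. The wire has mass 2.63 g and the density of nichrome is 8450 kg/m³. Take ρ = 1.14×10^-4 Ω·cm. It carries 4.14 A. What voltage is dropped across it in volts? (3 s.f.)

ρ = 1.14×10^-4 Ω·cm = 1.14×10^-6 Ω·m
A = π(d/2)² = π(2.0100e-04 m)² = 1.2692e-07 m²
L = m/(density·A) = 0.00263/(8450×1.2692e-07) = 2.452 m
R = ρL/A = (1.14×10^-6)(2.452)/(1.2692e-07) = 22.03 Ω
V = IR = 4.14 × 22.03 = 91.2 V

91.2 V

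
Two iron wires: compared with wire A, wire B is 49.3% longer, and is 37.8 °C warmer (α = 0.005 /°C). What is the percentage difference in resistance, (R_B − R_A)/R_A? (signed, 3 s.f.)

77.5%

R ∝ ρL/d² with ρ ∝ (1+αΔT), so R_B/R_A = (1 + 49.3/100) × (1 + 0.005×37.8)
= 1.493 × 1.189 = 1.775
(R_B − R_A)/R_A = 1.775 − 1 = 77.5%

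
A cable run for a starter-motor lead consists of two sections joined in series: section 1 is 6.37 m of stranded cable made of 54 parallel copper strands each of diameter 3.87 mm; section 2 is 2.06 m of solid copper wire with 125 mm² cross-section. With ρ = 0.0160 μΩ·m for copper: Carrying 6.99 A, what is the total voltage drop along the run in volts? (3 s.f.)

0.00296 V

ρ = 0.0160 μΩ·m = 1.60×10^-8 Ω·m
Section 1: A_strand = π(1.9350e-03)² = 1.176e-05 m²; R₁ = ρL/(N·A_s) = (1.60×10^-8)(6.37)/(54×1.176e-05) = 1.605×10^-4 Ω
Section 2: A = 125 mm² = 1.250e-04 m²
R₂ = (1.60×10^-8)(2.06)/(1.250e-04) = 2.637×10^-4 Ω
R = R₁ + R₂ = 4.241×10^-4 Ω
V = IR = 6.99 × 4.241×10^-4 = 0.00296 V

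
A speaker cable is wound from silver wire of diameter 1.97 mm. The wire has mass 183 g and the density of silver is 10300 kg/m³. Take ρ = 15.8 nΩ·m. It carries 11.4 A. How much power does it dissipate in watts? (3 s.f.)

ρ = 15.8 nΩ·m = 1.58×10^-8 Ω·m
A = π(d/2)² = π(9.8500e-04 m)² = 3.0481e-06 m²
L = m/(density·A) = 0.183/(10300×3.0481e-06) = 5.829 m
R = ρL/A = (1.58×10^-8)(5.829)/(3.0481e-06) = 0.03022 Ω
P = I²R = (11.4)² × 0.03022 = 3.93 W

3.93 W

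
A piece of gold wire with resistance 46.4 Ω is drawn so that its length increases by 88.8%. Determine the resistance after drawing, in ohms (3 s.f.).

k = 1 + 88.8/100 = 1.888; volume constant ⇒ A' = A/k, so R' = k²R.
R' = 3.565 × 46.4 = 165 Ω

165 Ω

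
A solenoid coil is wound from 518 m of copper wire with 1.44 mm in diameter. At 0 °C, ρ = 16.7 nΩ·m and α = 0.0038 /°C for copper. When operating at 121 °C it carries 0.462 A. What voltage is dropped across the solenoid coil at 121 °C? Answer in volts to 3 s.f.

ρ = 16.7 nΩ·m = 1.67×10^-8 Ω·m
A = π(d/2)² = π(7.2000e-04 m)² = 1.629e-06 m²
R₍0₎ = ρL/A = (1.67×10^-8)(518)/(1.629e-06) = 5.312 Ω
R₍121₎ = R₍0₎(1 + αΔT) = 5.312 × (1 + 0.0038×121) = 7.754 Ω
V = IR = 0.462 × 7.754 = 3.58 V

3.58 V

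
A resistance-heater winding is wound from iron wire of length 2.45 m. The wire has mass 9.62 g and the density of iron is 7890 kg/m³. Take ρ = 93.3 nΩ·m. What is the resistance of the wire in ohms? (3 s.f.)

ρ = 93.3 nΩ·m = 9.33×10^-8 Ω·m
A = m/(density·L) = 0.00962/(7890×2.45) = 4.9766e-07 m²
R = ρL/A = (9.33×10^-8)(2.45)/(4.9766e-07) = 0.459 Ω

0.459 Ω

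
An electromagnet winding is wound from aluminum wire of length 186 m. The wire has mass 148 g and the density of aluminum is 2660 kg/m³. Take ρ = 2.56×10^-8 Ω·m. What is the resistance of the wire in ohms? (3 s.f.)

A = m/(density·L) = 0.148/(2660×186) = 2.9913e-07 m²
R = ρL/A = (2.56×10^-8)(186)/(2.9913e-07) = 15.9 Ω

15.9 Ω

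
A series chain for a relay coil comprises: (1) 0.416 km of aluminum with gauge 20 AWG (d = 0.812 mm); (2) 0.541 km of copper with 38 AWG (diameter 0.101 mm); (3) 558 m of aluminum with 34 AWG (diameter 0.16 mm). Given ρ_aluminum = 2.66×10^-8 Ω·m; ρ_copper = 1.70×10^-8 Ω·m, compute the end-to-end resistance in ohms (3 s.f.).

Seg 1: A = π(0.812/2 mm)² = π(4.0600e-04 m)² = 5.178e-07 m²
R_1 = (2.66×10^-8)(416)/(5.178e-07) = 21.37 Ω
Seg 2: A = π(0.101/2 mm)² = π(5.0500e-05 m)² = 8.012e-09 m²
R_2 = (1.70×10^-8)(541)/(8.012e-09) = 1148 Ω
Seg 3: A = π(0.16/2 mm)² = π(8.0000e-05 m)² = 2.011e-08 m²
R_3 = (2.66×10^-8)(558)/(2.011e-08) = 738.2 Ω
R_total = R_1 + R_2 + R_3 = 1910 Ω

1910 Ω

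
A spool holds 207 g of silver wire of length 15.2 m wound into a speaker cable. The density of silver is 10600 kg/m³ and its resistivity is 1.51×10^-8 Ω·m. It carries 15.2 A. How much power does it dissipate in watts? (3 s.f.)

A = m/(density·L) = 0.207/(10600×15.2) = 1.2848e-06 m²
R = ρL/A = (1.51×10^-8)(15.2)/(1.2848e-06) = 0.1786 Ω
P = I²R = (15.2)² × 0.1786 = 41.3 W

41.3 W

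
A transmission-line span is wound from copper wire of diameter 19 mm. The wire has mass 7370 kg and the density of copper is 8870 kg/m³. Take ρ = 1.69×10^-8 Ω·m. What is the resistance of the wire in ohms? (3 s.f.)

0.175 Ω

A = π(d/2)² = π(9.5000e-03 m)² = 2.8353e-04 m²
L = m/(density·A) = 7370/(8870×2.8353e-04) = 2931 m
R = ρL/A = (1.69×10^-8)(2931)/(2.8353e-04) = 0.175 Ω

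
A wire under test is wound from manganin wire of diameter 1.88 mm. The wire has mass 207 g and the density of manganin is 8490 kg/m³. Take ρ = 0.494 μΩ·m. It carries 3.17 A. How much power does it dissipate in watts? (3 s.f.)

ρ = 0.494 μΩ·m = 4.94×10^-7 Ω·m
A = π(d/2)² = π(9.4000e-04 m)² = 2.7759e-06 m²
L = m/(density·A) = 0.207/(8490×2.7759e-06) = 8.783 m
R = ρL/A = (4.94×10^-7)(8.783)/(2.7759e-06) = 1.563 Ω
P = I²R = (3.17)² × 1.563 = 15.7 W

15.7 W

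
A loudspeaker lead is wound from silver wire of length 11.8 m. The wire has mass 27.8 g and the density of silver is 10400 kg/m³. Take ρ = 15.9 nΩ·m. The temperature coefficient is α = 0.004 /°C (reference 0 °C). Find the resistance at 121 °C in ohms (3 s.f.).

ρ = 15.9 nΩ·m = 1.59×10^-8 Ω·m
A = m/(density·L) = 0.0278/(10400×11.8) = 2.2653e-07 m²
R = ρL/A = (1.59×10^-8)(11.8)/(2.2653e-07) = 0.8282 Ω
R(121 °C) = 0.8282 × (1 + 0.004×121) = 1.23 Ω

1.23 Ω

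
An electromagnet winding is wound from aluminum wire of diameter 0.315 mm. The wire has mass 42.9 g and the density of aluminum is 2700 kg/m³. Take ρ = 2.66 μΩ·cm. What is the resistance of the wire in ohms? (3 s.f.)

ρ = 2.66 μΩ·cm = 2.66×10^-8 Ω·m
A = π(d/2)² = π(1.5750e-04 m)² = 7.7931e-08 m²
L = m/(density·A) = 0.0429/(2700×7.7931e-08) = 203.9 m
R = ρL/A = (2.66×10^-8)(203.9)/(7.7931e-08) = 69.6 Ω

69.6 Ω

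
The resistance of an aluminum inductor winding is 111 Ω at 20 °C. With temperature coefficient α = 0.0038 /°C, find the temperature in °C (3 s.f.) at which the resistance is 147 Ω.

R = R₀(1 + α(T − T₀)) ⇒ T = T₀ + (R/R₀ − 1)/α
T = 20 + (147/111 − 1)/0.0038 = 20 + (0.3243)/0.0038 = 105 °C

105 °C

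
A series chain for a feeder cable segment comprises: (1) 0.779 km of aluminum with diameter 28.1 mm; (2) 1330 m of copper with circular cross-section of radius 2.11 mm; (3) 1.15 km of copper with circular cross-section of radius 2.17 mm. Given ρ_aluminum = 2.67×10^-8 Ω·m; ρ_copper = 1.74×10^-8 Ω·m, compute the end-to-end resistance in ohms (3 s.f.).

3.04 Ω

Seg 1: A = π(d/2)² = π(1.4050e-02 m)² = 6.202e-04 m²
R_1 = (2.67×10^-8)(779)/(6.202e-04) = 0.03354 Ω
Seg 2: A = πr² = π(2.1100e-03 m)² = 1.399e-05 m²
R_2 = (1.74×10^-8)(1330)/(1.399e-05) = 1.655 Ω
Seg 3: A = πr² = π(2.1700e-03 m)² = 1.479e-05 m²
R_3 = (1.74×10^-8)(1150)/(1.479e-05) = 1.353 Ω
R_total = R_1 + R_2 + R_3 = 3.04 Ω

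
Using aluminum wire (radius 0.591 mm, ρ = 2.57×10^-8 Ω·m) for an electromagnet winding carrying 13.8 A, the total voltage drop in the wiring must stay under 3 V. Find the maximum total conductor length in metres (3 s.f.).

9.28 m

A = πr² = π(5.9100e-04 m)² = 1.097e-06 m²
L_max = V_max·A/(1·ρI) = (3)(1.097e-06)/(2.57×10^-8×13.8) = 9.28 m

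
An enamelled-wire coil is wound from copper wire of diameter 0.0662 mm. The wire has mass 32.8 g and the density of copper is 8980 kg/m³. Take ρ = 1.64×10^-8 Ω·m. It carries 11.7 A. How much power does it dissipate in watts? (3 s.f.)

A = π(d/2)² = π(3.3100e-05 m)² = 3.4420e-09 m²
L = m/(density·A) = 0.0328/(8980×3.4420e-09) = 1061 m
R = ρL/A = (1.64×10^-8)(1061)/(3.4420e-09) = 5056 Ω
P = I²R = (11.7)² × 5056 = 6.92×10^5 W

6.92×10^5 W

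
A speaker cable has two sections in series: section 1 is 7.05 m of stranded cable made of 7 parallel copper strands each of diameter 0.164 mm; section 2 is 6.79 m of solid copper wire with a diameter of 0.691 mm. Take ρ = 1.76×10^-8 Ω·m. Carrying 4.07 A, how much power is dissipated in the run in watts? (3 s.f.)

19.2 W

Section 1: A_strand = π(8.2000e-05)² = 2.112e-08 m²; R₁ = ρL/(N·A_s) = (1.76×10^-8)(7.05)/(7×2.112e-08) = 0.8391 Ω
Section 2: A = π(d/2)² = π(3.4550e-04 m)² = 3.750e-07 m²
R₂ = (1.76×10^-8)(6.79)/(3.750e-07) = 0.3187 Ω
R = R₁ + R₂ = 1.158 Ω
P = I²R = (4.07)² × 1.158 = 19.2 W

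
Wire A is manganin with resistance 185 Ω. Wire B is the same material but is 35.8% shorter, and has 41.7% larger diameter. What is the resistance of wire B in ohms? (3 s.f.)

59.2 Ω

R ∝ L/d², so R_B/R_A = (1 − 35.8/100) × (1 + 41.7/100)⁻²
= 0.642 × 0.498 = 0.3197
R_B = 0.3197 × 185 = 59.2 Ω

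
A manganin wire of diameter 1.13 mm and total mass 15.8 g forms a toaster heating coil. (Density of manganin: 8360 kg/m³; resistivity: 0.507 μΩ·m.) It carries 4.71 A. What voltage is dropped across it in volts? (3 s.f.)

4.49 V

ρ = 0.507 μΩ·m = 5.07×10^-7 Ω·m
A = π(d/2)² = π(5.6500e-04 m)² = 1.0029e-06 m²
L = m/(density·A) = 0.0158/(8360×1.0029e-06) = 1.885 m
R = ρL/A = (5.07×10^-7)(1.885)/(1.0029e-06) = 0.9527 Ω
V = IR = 4.71 × 0.9527 = 4.49 V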